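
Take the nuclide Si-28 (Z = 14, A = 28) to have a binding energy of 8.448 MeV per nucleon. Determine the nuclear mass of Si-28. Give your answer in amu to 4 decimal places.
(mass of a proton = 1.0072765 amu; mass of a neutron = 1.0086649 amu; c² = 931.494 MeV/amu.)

Total binding energy = 28 × 8.448 = 236.544 MeV
Mass defect = 236.544 MeV / (931.494 MeV/amu) = 0.253940 amu
Constituent mass = 14(1.0072765) + 14(1.0086649) = 28.2231796 amu
Nuclear mass = 28.2231796 − 0.253940 = 27.9692396 amu ≈ 27.9692 amu (to 4 decimal places)

27.9692 amu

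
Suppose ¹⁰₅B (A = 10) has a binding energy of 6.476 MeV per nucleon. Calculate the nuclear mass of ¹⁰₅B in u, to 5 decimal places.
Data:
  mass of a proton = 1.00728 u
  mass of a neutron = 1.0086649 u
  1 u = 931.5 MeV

10.01020 u

Total binding energy = 10 × 6.476 = 64.760 MeV
Mass defect = 64.760 MeV / (931.5 MeV/u) = 0.0695223 u
Constituent mass = 5(1.00728) + 5(1.0086649) = 10.0797245 u
Nuclear mass = 10.0797245 − 0.0695223 = 10.0102022 u ≈ 10.01020 u (to 5 decimal places)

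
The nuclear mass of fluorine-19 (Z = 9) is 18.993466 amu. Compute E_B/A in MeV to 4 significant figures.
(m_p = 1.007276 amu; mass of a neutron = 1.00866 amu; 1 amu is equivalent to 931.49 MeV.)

Mass of separated nucleons = 9(1.007276) + 10(1.00866) = 9.065484 + 10.08660 = 19.152084 amu
Mass defect Δm = 19.152084 − 18.993466 = 0.158618 amu
E_B = 0.158618 × 931.49 = 147.751 MeV
Dividing by A = 19 gives 7.776 MeV per nucleon.

7.776 MeV/nucleon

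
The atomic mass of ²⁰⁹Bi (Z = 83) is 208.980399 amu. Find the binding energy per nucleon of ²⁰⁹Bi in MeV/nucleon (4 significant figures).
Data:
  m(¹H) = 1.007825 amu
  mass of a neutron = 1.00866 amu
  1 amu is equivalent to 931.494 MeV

7.845 MeV/nucleon

With 83 protons and 126 neutrons (A = 209):
Total constituent mass: 83 × 1.007825 + 126 × 1.00866 = 210.740635 amu
The mass defect is 210.740635 − 208.980399 = 1.760236 amu.
Converting to energy: 1.760236 amu × 931.494 MeV/amu = 1639.65 MeV
Dividing by A = 209 gives 7.845 MeV per nucleon.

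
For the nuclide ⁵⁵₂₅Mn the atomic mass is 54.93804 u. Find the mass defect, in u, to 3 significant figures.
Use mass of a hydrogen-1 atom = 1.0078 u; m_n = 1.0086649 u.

0.517 u

The nucleus contains 25 protons and 55 − 25 = 30 neutrons.
Σm = 25·m(¹H) + 30·m_n = 25.1950 + 30.2599470 = 55.4549470 u
Mass defect Δm = 55.4549470 − 54.93804 = 0.5169070 u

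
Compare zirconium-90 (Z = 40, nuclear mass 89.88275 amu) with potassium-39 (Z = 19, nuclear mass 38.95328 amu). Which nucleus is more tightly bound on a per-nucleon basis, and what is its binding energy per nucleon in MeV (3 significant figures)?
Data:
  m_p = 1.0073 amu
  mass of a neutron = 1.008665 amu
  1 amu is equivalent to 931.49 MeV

zirconium-90: Σm = 40(1.0073) + 50(1.008665) = 90.725250 amu; Δm = 0.842500 amu; E_B = 784.78 MeV; E_B/A = 8.720 MeV
potassium-39: Σm = 19(1.0073) + 20(1.008665) = 39.312000 amu; Δm = 0.358720 amu; E_B = 334.14 MeV; E_B/A = 8.568 MeV
zirconium-90 has the higher binding energy per nucleon, so it is the more tightly bound nucleus.

zirconium-90; 8.72 MeV/nucleon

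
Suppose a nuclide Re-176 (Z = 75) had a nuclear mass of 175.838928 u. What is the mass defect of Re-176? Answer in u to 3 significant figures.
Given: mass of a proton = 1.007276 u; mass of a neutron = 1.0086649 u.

1.58 u

With 75 protons and 101 neutrons (A = 176):
Total constituent mass: 75 × 1.007276 + 101 × 1.0086649 = 177.4208549 u
Mass defect Δm = 177.4208549 − 175.838928 = 1.5819269 u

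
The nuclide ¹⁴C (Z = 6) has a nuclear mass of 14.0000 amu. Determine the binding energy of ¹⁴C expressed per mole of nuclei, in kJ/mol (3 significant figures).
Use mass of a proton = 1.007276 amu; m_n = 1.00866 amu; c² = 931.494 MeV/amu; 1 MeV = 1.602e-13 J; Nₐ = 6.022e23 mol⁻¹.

1.01e+10 kJ/mol

Z = 6, so N = A − Z = 14 − 6 = 8.
Total constituent mass: 6 × 1.007276 + 8 × 1.00866 = 14.112936 amu
The mass defect is 14.112936 − 14.0000 = 0.112936 amu.
E_B = 0.112936 × 931.494 = 105.199 MeV
Per nucleus in joules: 105.199 MeV × 1.602e-13 J/MeV = 1.6853e-11 J
Per mole: 1.6853e-11 J × 6.022e23 mol⁻¹ = 1.0149e+13 J/mol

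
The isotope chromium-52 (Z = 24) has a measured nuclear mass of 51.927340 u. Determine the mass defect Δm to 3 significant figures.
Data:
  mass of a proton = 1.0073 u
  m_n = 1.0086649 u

Σm = 24·m_p + 28·m_n = 24.1752 + 28.2426172 = 52.4178172 u
Δm = 52.4178172 − 51.927340 = 0.4904772 u

0.490 u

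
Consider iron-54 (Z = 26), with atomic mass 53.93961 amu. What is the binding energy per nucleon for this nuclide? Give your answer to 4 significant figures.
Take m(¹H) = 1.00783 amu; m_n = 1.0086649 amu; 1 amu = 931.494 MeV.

Mass of separated nucleons = 26(1.00783) + 28(1.0086649) = 26.20358 + 28.2426172 = 54.4461972 amu
Δm = 54.4461972 − 53.93961 = 0.5065872 amu
Binding energy = Δm·c² = 0.5065872 × 931.494 MeV/amu = 471.883 MeV
Per nucleon: 471.883 / 54 = 8.739 MeV

8.739 MeV/nucleon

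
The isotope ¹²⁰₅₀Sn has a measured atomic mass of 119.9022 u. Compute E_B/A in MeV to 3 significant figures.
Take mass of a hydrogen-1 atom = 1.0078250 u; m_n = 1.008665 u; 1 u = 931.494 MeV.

8.50 MeV/nucleon

The nucleus contains 50 protons and 120 − 50 = 70 neutrons.
Total constituent mass: 50 × 1.0078250 + 70 × 1.008665 = 120.9978000 u
Δm = 120.9978000 − 119.9022 = 1.0956000 u
Binding energy = Δm·c² = 1.0956000 × 931.494 MeV/u = 1020.54 MeV
Dividing by A = 120 gives 8.5045 MeV per nucleon.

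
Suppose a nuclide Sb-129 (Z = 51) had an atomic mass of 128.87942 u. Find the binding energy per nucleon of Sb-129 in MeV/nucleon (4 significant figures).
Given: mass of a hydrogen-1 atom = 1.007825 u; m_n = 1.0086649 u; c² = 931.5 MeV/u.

The nucleus contains 51 protons and 129 − 51 = 78 neutrons.
Total constituent mass: 51 × 1.007825 + 78 × 1.0086649 = 130.0749372 u
Δm = 130.0749372 − 128.87942 = 1.1955172 u
Converting to energy: 1.1955172 u × 931.5 MeV/u = 1113.62 MeV
BE/A = 1113.62 MeV / 129 = 8.633 MeV/nucleon

8.633 MeV/nucleon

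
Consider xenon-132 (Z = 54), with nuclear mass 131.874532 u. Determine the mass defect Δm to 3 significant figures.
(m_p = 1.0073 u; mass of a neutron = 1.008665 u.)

With 54 protons and 78 neutrons (A = 132):
Mass of separated nucleons = 54(1.0073) + 78(1.008665) = 54.3942 + 78.675870 = 133.070070 u
The mass defect is 133.070070 − 131.874532 = 1.195538 u.

1.20 u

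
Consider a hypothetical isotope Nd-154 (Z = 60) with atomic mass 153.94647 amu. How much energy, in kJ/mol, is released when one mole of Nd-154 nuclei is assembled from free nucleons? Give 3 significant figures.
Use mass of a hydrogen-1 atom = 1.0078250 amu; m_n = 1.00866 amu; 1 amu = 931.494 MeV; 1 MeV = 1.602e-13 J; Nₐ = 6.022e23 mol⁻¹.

1.20e+11 kJ/mol

Z = 60, so N = A − Z = 154 − 60 = 94.
Mass of separated nucleons = 60(1.0078250) + 94(1.00866) = 60.4695000 + 94.81404 = 155.2835400 amu
Δm = 155.2835400 − 153.94647 = 1.3370700 amu
Binding energy = Δm·c² = 1.3370700 × 931.494 MeV/amu = 1245.47 MeV
Per nucleus in joules: 1245.47 MeV × 1.602e-13 J/MeV = 1.9952e-10 J
Per mole: 1.9952e-10 J × 6.022e23 mol⁻¹ = 1.2015e+14 J/mol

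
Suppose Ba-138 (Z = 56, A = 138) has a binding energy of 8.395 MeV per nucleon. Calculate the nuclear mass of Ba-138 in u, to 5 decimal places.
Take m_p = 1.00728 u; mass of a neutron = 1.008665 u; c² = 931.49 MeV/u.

Total binding energy = 138 × 8.395 = 1158.510 MeV
Mass defect = 1158.510 MeV / (931.49 MeV/u) = 1.2437171 u
Constituent mass = 56(1.00728) + 82(1.008665) = 139.118210 u
Nuclear mass = 139.118210 − 1.2437171 = 137.8744929 u ≈ 137.87449 u (to 5 decimal places)

137.87449 u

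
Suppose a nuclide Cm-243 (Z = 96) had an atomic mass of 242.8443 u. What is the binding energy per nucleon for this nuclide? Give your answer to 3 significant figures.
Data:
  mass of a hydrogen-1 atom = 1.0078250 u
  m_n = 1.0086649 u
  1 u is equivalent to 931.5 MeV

8.36 MeV/nucleon

Z = 96, so N = A − Z = 243 − 96 = 147.
Σm = 96·m(¹H) + 147·m_n = 96.7512000 + 148.2737403 = 245.0249403 u
The mass defect is 245.0249403 − 242.8443 = 2.1806403 u.
E_B = 2.1806403 × 931.5 = 2031.27 MeV
Dividing by A = 243 gives 8.359 MeV per nucleon.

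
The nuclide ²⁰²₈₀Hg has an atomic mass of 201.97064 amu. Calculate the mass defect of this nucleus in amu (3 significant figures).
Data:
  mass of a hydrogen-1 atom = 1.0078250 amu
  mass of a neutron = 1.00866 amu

The nucleus contains 80 protons and 202 − 80 = 122 neutrons.
Mass of separated nucleons = 80(1.0078250) + 122(1.00866) = 80.6260000 + 123.05652 = 203.6825200 amu
Δm = 203.6825200 − 201.97064 = 1.7118800 amu

1.71 amu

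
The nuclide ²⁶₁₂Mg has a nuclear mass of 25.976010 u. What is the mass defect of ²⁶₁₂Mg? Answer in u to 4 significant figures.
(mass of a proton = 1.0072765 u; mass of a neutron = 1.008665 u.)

0.2326 u

The nucleus contains 12 protons and 26 − 12 = 14 neutrons.
Mass of separated nucleons = 12(1.0072765) + 14(1.008665) = 12.0873180 + 14.121310 = 26.2086280 u
The mass defect is 26.2086280 − 25.976010 = 0.2326180 u.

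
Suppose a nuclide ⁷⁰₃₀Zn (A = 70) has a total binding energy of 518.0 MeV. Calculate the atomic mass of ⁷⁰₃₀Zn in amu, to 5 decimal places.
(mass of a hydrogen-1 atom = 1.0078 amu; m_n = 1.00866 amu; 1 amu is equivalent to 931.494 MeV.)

70.02430 amu

Mass defect = 518.0 MeV / (931.494 MeV/amu) = 0.5560959 amu
Constituent mass = 30(1.0078) + 40(1.00866) = 70.58040 amu
Atomic mass = 70.58040 − 0.5560959 = 70.0243041 amu ≈ 70.02430 amu (to 5 decimal places)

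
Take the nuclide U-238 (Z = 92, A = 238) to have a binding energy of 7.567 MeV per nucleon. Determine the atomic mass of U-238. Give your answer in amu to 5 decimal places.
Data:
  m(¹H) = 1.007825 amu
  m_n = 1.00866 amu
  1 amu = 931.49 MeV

Total binding energy = 238 × 7.567 = 1800.946 MeV
Mass defect = 1800.946 MeV / (931.49 MeV/amu) = 1.9334035 amu
Constituent mass = 92(1.007825) + 146(1.00866) = 239.984260 amu
Atomic mass = 239.984260 − 1.9334035 = 238.0508565 amu ≈ 238.05086 amu (to 5 decimal places)

238.05086 amu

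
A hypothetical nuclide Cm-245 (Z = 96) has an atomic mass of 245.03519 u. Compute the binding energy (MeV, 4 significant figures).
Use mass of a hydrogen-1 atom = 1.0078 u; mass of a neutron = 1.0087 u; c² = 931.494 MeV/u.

Z = 96, so N = A − Z = 245 − 96 = 149.
Σm = 96·m(¹H) + 149·m_n = 96.7488 + 150.2963 = 247.0451 u
The mass defect is 247.0451 − 245.03519 = 2.00991 u.
Converting to energy: 2.00991 u × 931.494 MeV/u = 1872.22 MeV

1872 MeV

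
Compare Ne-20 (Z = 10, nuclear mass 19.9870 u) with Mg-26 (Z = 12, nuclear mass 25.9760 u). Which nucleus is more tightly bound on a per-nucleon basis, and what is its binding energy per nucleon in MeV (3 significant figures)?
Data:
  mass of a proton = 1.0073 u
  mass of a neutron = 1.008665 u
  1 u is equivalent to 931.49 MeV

Ne-20: Σm = 10(1.0073) + 10(1.008665) = 20.159650 u; Δm = 0.172650 u; E_B = 160.82 MeV; E_B/A = 8.041 MeV
Mg-26: Σm = 12(1.0073) + 14(1.008665) = 26.208910 u; Δm = 0.232910 u; E_B = 216.95 MeV; E_B/A = 8.344 MeV
Mg-26 has the higher binding energy per nucleon, so it is the more tightly bound nucleus.

Mg-26; 8.34 MeV/nucleon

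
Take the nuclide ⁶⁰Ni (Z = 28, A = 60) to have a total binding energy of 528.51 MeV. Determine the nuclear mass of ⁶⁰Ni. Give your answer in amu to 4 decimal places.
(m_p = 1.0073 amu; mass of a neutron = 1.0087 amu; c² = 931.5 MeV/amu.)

Mass defect = 528.51 MeV / (931.5 MeV/amu) = 0.567375 amu
Constituent mass = 28(1.0073) + 32(1.0087) = 60.4828 amu
Nuclear mass = 60.4828 − 0.567375 = 59.915425 amu ≈ 59.9154 amu (to 4 decimal places)

59.9154 amu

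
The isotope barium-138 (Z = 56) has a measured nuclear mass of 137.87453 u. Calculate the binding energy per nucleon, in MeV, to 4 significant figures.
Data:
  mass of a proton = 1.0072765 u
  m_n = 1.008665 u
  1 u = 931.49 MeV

Z = 56, so N = A − Z = 138 − 56 = 82.
Total constituent mass: 56 × 1.0072765 + 82 × 1.008665 = 139.1180140 u
Δm = 139.1180140 − 137.87453 = 1.2434840 u
E_B = 1.2434840 × 931.49 = 1158.29 MeV
Per nucleon: 1158.29 / 138 = 8.393 MeV

8.393 MeV/nucleon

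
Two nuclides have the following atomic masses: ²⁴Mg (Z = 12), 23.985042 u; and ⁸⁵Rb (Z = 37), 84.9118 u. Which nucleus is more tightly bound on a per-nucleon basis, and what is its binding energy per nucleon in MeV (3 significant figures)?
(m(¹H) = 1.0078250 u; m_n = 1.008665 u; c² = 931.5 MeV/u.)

⁸⁵Rb; 8.70 MeV/nucleon

²⁴Mg: Σm = 12(1.0078250) + 12(1.008665) = 24.1978800 u; Δm = 0.2128380 u; E_B = 198.26 MeV; E_B/A = 8.261 MeV
⁸⁵Rb: Σm = 37(1.0078250) + 48(1.008665) = 85.7054450 u; Δm = 0.7936450 u; E_B = 739.28 MeV; E_B/A = 8.697 MeV
⁸⁵Rb has the higher binding energy per nucleon, so it is the more tightly bound nucleus.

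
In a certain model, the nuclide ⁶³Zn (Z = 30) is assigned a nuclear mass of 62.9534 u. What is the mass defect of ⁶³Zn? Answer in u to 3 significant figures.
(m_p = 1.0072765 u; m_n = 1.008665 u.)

Σm = 30·m_p + 33·m_n = 30.2182950 + 33.285945 = 63.5042400 u
Δm = 63.5042400 − 62.9534 = 0.5508400 u

0.551 u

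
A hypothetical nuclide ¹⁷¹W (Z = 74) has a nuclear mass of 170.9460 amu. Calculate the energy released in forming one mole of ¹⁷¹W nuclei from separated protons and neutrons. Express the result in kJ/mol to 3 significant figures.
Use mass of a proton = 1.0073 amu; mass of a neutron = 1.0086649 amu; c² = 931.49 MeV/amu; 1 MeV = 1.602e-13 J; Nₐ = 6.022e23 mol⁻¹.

1.29e+11 kJ/mol

The nucleus contains 74 protons and 171 − 74 = 97 neutrons.
Mass of separated nucleons = 74(1.0073) + 97(1.0086649) = 74.5402 + 97.8404953 = 172.3806953 amu
The mass defect is 172.3806953 − 170.9460 = 1.4346953 amu.
E_B = 1.4346953 × 931.49 = 1336.40 MeV
Per nucleus in joules: 1336.40 MeV × 1.602e-13 J/MeV = 2.1409e-10 J
Per mole: 2.1409e-10 J × 6.022e23 mol⁻¹ = 1.2892e+14 J/mol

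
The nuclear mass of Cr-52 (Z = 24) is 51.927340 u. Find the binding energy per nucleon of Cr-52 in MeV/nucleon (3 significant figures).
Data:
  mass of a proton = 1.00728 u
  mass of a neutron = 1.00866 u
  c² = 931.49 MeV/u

Total constituent mass: 24 × 1.00728 + 28 × 1.00866 = 52.41720 u
Mass defect Δm = 52.41720 − 51.927340 = 0.489860 u
Binding energy = Δm·c² = 0.489860 × 931.49 MeV/u = 456.2997 MeV
Per nucleon: 456.2997 / 52 = 8.77499 MeV

8.77 MeV/nucleon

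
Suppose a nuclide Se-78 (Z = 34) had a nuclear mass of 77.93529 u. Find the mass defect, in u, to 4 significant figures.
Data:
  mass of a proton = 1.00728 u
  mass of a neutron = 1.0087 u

Z = 34, so N = A − Z = 78 − 34 = 44.
Σm = 34·m_p + 44·m_n = 34.24752 + 44.3828 = 78.63032 u
The mass defect is 78.63032 − 77.93529 = 0.69503 u.

0.6950 u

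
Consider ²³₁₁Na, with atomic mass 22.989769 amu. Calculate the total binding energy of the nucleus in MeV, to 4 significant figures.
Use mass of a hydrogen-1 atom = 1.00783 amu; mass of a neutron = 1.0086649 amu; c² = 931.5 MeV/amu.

186.6 MeV

Mass of separated nucleons = 11(1.00783) + 12(1.0086649) = 11.08613 + 12.1039788 = 23.1901088 amu
Mass defect Δm = 23.1901088 − 22.989769 = 0.2003398 amu
Converting to energy: 0.2003398 amu × 931.5 MeV/amu = 186.617 MeV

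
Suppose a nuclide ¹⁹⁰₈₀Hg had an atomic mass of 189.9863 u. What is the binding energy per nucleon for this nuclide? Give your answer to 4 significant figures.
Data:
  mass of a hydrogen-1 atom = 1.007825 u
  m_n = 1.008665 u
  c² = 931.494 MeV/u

Total constituent mass: 80 × 1.007825 + 110 × 1.008665 = 191.579150 u
Δm = 191.579150 − 189.9863 = 1.592850 u
Binding energy = Δm·c² = 1.592850 × 931.494 MeV/u = 1483.73 MeV
Dividing by A = 190 gives 7.809 MeV per nucleon.

7.809 MeV/nucleon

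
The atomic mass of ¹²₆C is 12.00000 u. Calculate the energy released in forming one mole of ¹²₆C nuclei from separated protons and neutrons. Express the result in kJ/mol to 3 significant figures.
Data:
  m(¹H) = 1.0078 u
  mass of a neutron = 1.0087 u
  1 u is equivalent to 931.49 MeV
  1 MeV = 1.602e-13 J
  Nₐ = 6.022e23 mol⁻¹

Z = 6, so N = A − Z = 12 − 6 = 6.
Total constituent mass: 6 × 1.0078 + 6 × 1.0087 = 12.0990 u
Δm = 12.0990 − 12.00000 = 0.09900 u
Binding energy = Δm·c² = 0.09900 × 931.49 MeV/u = 92.2175 MeV
Per nucleus in joules: 92.2175 MeV × 1.602e-13 J/MeV = 1.4773e-11 J
Per mole: 1.4773e-11 J × 6.022e23 mol⁻¹ = 8.8963e+12 J/mol

8.90e+09 kJ/mol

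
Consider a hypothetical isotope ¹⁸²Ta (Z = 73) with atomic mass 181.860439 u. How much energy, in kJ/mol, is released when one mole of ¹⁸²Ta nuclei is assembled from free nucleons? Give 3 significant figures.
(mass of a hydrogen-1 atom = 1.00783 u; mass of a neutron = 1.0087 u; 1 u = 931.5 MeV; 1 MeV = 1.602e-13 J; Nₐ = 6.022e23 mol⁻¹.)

Σm = 73·m(¹H) + 109·m_n = 73.57159 + 109.9483 = 183.51989 u
The mass defect is 183.51989 − 181.860439 = 1.659451 u.
Binding energy = Δm·c² = 1.659451 × 931.5 MeV/u = 1545.78 MeV
Per nucleus in joules: 1545.78 MeV × 1.602e-13 J/MeV = 2.4763e-10 J
Per mole: 2.4763e-10 J × 6.022e23 mol⁻¹ = 1.4912e+14 J/mol

1.49e+11 kJ/mol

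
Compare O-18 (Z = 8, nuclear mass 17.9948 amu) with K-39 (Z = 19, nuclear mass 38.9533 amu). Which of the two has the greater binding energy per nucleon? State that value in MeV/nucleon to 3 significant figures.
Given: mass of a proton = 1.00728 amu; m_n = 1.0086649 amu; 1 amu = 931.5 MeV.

O-18: Σm = 8(1.00728) + 10(1.0086649) = 18.1448890 amu; Δm = 0.1500890 amu; E_B = 139.81 MeV; E_B/A = 7.767 MeV
K-39: Σm = 19(1.00728) + 20(1.0086649) = 39.3116180 amu; Δm = 0.3583180 amu; E_B = 333.77 MeV; E_B/A = 8.558 MeV
K-39 has the higher binding energy per nucleon, so it is the more tightly bound nucleus.

K-39; 8.56 MeV/nucleon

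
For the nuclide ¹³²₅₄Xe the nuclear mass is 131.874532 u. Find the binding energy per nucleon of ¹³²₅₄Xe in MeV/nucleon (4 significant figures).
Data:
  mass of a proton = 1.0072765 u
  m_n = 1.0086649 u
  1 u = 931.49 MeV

8.428 MeV/nucleon

Mass of separated nucleons = 54(1.0072765) + 78(1.0086649) = 54.3929310 + 78.6758622 = 133.0687932 u
Mass defect Δm = 133.0687932 − 131.874532 = 1.1942612 u
Converting to energy: 1.1942612 u × 931.49 MeV/u = 1112.44 MeV
BE/A = 1112.44 MeV / 132 = 8.428 MeV/nucleon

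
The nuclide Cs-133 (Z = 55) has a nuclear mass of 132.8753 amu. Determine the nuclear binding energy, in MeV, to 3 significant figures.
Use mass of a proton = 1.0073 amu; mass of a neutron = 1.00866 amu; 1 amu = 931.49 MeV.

Z = 55, so N = A − Z = 133 − 55 = 78.
Total constituent mass: 55 × 1.0073 + 78 × 1.00866 = 134.07698 amu
Mass defect Δm = 134.07698 − 132.8753 = 1.20168 amu
Converting to energy: 1.20168 amu × 931.49 MeV/amu = 1119.35 MeV

1120 MeV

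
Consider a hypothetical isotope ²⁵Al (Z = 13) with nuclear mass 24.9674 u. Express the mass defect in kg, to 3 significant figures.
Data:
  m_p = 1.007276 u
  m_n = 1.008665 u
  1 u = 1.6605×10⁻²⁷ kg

With 13 protons and 12 neutrons (A = 25):
Σm = 13·m_p + 12·m_n = 13.094588 + 12.103980 = 25.198568 u
The mass defect is 25.198568 − 24.9674 = 0.231168 u.
In SI units: 0.231168 u × 1.6605×10⁻²⁷ kg/u = 3.8385e-28 kg

3.84e-28 kg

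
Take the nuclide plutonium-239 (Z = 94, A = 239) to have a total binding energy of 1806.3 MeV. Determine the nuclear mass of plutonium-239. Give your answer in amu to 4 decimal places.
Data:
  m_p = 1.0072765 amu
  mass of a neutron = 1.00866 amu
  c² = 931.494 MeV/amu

239.0005 amu

Mass defect = 1806.3 MeV / (931.494 MeV/amu) = 1.939143 amu
Constituent mass = 94(1.0072765) + 145(1.00866) = 240.9396910 amu
Nuclear mass = 240.9396910 − 1.939143 = 239.0005480 amu ≈ 239.0005 amu (to 4 decimal places)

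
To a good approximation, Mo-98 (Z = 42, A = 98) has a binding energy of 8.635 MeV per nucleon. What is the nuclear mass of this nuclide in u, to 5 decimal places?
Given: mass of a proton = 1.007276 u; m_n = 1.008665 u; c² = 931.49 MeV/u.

97.88236 u

Total binding energy = 98 × 8.635 = 846.230 MeV
Mass defect = 846.230 MeV / (931.49 MeV/u) = 0.9084692 u
Constituent mass = 42(1.007276) + 56(1.008665) = 98.790832 u
Nuclear mass = 98.790832 − 0.9084692 = 97.8823628 u ≈ 97.88236 u (to 5 decimal places)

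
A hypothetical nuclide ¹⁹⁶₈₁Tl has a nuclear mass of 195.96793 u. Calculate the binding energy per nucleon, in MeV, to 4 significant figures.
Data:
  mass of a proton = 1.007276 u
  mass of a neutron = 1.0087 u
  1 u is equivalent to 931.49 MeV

Total constituent mass: 81 × 1.007276 + 115 × 1.0087 = 197.589856 u
The mass defect is 197.589856 − 195.96793 = 1.621926 u.
Converting to energy: 1.621926 u × 931.49 MeV/u = 1510.81 MeV
BE/A = 1510.81 MeV / 196 = 7.708 MeV/nucleon

7.708 MeV/nucleon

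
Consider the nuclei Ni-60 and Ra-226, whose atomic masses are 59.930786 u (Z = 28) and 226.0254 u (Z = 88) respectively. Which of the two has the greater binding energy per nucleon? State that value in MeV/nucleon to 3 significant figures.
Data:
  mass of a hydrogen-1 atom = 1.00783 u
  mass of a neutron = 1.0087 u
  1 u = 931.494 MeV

Ni-60; 8.80 MeV/nucleon

Ni-60: Σm = 28(1.00783) + 32(1.0087) = 60.49764 u; Δm = 0.566854 u; E_B = 528.02 MeV; E_B/A = 8.800 MeV
Ra-226: Σm = 88(1.00783) + 138(1.0087) = 227.88964 u; Δm = 1.86424 u; E_B = 1736.5 MeV; E_B/A = 7.684 MeV
Ni-60 has the higher binding energy per nucleon, so it is the more tightly bound nucleus.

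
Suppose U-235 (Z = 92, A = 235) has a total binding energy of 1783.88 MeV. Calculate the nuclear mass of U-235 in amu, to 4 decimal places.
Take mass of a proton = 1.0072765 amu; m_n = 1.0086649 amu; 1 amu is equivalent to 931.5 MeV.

Mass defect = 1783.88 MeV / (931.5 MeV/amu) = 1.915062 amu
Constituent mass = 92(1.0072765) + 143(1.0086649) = 236.9085187 amu
Nuclear mass = 236.9085187 − 1.915062 = 234.9934567 amu ≈ 234.9935 amu (to 4 decimal places)

234.9935 amu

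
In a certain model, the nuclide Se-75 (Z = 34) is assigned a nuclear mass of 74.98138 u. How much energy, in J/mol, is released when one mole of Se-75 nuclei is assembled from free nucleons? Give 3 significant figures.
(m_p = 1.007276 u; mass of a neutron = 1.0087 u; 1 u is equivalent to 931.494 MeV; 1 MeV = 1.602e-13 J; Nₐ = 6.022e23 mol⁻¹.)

With 34 protons and 41 neutrons (A = 75):
Total constituent mass: 34 × 1.007276 + 41 × 1.0087 = 75.604084 u
Δm = 75.604084 − 74.98138 = 0.622704 u
Binding energy = Δm·c² = 0.622704 × 931.494 MeV/u = 580.045 MeV
Per nucleus in joules: 580.045 MeV × 1.602e-13 J/MeV = 9.2923e-11 J
Per mole: 9.2923e-11 J × 6.022e23 mol⁻¹ = 5.5958e+13 J/mol

5.60e+13 J/mol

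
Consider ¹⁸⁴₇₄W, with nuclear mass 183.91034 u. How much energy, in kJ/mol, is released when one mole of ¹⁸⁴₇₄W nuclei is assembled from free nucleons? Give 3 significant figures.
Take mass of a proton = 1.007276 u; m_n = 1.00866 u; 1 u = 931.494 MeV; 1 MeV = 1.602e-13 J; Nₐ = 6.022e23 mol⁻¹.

1.42e+11 kJ/mol

Z = 74, so N = A − Z = 184 − 74 = 110.
Mass of separated nucleons = 74(1.007276) + 110(1.00866) = 74.538424 + 110.95260 = 185.491024 u
Mass defect Δm = 185.491024 − 183.91034 = 1.580684 u
E_B = 1.580684 × 931.494 = 1472.40 MeV
Per nucleus in joules: 1472.40 MeV × 1.602e-13 J/MeV = 2.3588e-10 J
Per mole: 2.3588e-10 J × 6.022e23 mol⁻¹ = 1.4205e+14 J/mol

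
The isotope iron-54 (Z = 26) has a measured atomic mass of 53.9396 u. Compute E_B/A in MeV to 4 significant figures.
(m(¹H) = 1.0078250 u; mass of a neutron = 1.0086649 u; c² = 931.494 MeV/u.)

8.737 MeV/nucleon

Σm = 26·m(¹H) + 28·m_n = 26.2034500 + 28.2426172 = 54.4460672 u
The mass defect is 54.4460672 − 53.9396 = 0.5064672 u.
Converting to energy: 0.5064672 u × 931.494 MeV/u = 471.771 MeV
Per nucleon: 471.771 / 54 = 8.737 MeV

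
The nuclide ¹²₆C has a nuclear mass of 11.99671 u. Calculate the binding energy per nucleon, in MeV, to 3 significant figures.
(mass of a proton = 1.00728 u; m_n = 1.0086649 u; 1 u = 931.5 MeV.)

Z = 6, so N = A − Z = 12 − 6 = 6.
Σm = 6·m_p + 6·m_n = 6.04368 + 6.0519894 = 12.0956694 u
The mass defect is 12.0956694 − 11.99671 = 0.0989594 u.
E_B = 0.0989594 × 931.5 = 92.1807 MeV
Dividing by A = 12 gives 7.682 MeV per nucleon.

7.68 MeV/nucleon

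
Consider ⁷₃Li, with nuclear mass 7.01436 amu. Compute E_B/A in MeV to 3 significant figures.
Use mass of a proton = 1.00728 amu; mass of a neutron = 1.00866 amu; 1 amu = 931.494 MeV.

5.60 MeV/nucleon

Mass of separated nucleons = 3(1.00728) + 4(1.00866) = 3.02184 + 4.03464 = 7.05648 amu
The mass defect is 7.05648 − 7.01436 = 0.04212 amu.
E_B = 0.04212 × 931.494 = 39.2345 MeV
Per nucleon: 39.2345 / 7 = 5.6049 MeV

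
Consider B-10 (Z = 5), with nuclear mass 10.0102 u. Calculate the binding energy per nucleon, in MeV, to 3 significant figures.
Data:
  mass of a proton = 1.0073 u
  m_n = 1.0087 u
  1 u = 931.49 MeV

The nucleus contains 5 protons and 10 − 5 = 5 neutrons.
Mass of separated nucleons = 5(1.0073) + 5(1.0087) = 5.0365 + 5.0435 = 10.0800 u
Mass defect Δm = 10.0800 − 10.0102 = 0.0698 u
Converting to energy: 0.0698 u × 931.49 MeV/u = 65.0180 MeV
Per nucleon: 65.0180 / 10 = 6.502 MeV

6.50 MeV/nucleon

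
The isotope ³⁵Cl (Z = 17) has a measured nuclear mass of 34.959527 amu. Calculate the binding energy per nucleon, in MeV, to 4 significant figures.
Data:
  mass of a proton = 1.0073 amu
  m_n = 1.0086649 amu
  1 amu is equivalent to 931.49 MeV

With 17 protons and 18 neutrons (A = 35):
Σm = 17·m_p + 18·m_n = 17.1241 + 18.1559682 = 35.2800682 amu
Δm = 35.2800682 − 34.959527 = 0.3205412 amu
Binding energy = Δm·c² = 0.3205412 × 931.49 MeV/amu = 298.581 MeV
Per nucleon: 298.581 / 35 = 8.531 MeV

8.531 MeV/nucleon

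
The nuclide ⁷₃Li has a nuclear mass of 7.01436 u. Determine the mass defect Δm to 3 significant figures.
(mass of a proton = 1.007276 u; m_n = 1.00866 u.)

0.0421 u

The nucleus contains 3 protons and 7 − 3 = 4 neutrons.
Mass of separated nucleons = 3(1.007276) + 4(1.00866) = 3.021828 + 4.03464 = 7.056468 u
The mass defect is 7.056468 − 7.01436 = 0.042108 u.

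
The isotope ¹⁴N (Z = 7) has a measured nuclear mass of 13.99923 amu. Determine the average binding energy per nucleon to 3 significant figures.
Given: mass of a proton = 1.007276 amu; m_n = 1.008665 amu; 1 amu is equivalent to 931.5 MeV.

Z = 7, so N = A − Z = 14 − 7 = 7.
Mass of separated nucleons = 7(1.007276) + 7(1.008665) = 7.050932 + 7.060655 = 14.111587 amu
Mass defect Δm = 14.111587 − 13.99923 = 0.112357 amu
Binding energy = Δm·c² = 0.112357 × 931.5 MeV/amu = 104.661 MeV
BE/A = 104.661 MeV / 14 = 7.476 MeV/nucleon

7.48 MeV/nucleon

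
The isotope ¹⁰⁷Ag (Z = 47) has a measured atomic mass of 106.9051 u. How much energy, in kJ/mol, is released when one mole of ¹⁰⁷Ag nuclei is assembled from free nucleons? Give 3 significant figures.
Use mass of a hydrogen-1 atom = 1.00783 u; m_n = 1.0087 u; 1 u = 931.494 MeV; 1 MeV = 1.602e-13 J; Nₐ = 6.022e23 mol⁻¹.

Mass of separated nucleons = 47(1.00783) + 60(1.0087) = 47.36801 + 60.5220 = 107.89001 u
Mass defect Δm = 107.89001 − 106.9051 = 0.98491 u
E_B = 0.98491 × 931.494 = 917.438 MeV
Per nucleus in joules: 917.438 MeV × 1.602e-13 J/MeV = 1.4697e-10 J
Per mole: 1.4697e-10 J × 6.022e23 mol⁻¹ = 8.8505e+13 J/mol

8.85e+10 kJ/mol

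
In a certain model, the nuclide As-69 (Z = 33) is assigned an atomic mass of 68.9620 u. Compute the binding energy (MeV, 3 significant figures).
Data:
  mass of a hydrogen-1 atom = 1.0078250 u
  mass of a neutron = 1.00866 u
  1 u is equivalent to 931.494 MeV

566 MeV

Σm = 33·m(¹H) + 36·m_n = 33.2582250 + 36.31176 = 69.5699850 u
Mass defect Δm = 69.5699850 − 68.9620 = 0.6079850 u
E_B = 0.6079850 × 931.494 = 566.334 MeV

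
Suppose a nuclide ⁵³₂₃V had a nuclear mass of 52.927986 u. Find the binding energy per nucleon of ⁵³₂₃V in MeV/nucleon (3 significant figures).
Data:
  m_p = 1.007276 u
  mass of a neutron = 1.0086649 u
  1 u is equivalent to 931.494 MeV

8.78 MeV/nucleon

The nucleus contains 23 protons and 53 − 23 = 30 neutrons.
Total constituent mass: 23 × 1.007276 + 30 × 1.0086649 = 53.4272950 u
The mass defect is 53.4272950 − 52.927986 = 0.4993090 u.
E_B = 0.4993090 × 931.494 = 465.103 MeV
Per nucleon: 465.103 / 53 = 8.776 MeV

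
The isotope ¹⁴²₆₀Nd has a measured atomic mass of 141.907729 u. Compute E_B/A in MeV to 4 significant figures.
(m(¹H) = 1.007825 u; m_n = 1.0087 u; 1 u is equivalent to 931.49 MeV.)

Mass of separated nucleons = 60(1.007825) + 82(1.0087) = 60.469500 + 82.7134 = 143.182900 u
Δm = 143.182900 − 141.907729 = 1.275171 u
E_B = 1.275171 × 931.49 = 1187.81 MeV
Per nucleon: 1187.81 / 142 = 8.365 MeV

8.365 MeV/nucleon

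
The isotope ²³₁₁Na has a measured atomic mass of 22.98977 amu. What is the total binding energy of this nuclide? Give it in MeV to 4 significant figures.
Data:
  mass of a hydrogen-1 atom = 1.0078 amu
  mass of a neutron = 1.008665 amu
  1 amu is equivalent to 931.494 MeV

186.3 MeV

Z = 11, so N = A − Z = 23 − 11 = 12.
Σm = 11·m(¹H) + 12·m_n = 11.0858 + 12.103980 = 23.189780 amu
Mass defect Δm = 23.189780 − 22.98977 = 0.200010 amu
E_B = 0.200010 × 931.494 = 186.308 MeV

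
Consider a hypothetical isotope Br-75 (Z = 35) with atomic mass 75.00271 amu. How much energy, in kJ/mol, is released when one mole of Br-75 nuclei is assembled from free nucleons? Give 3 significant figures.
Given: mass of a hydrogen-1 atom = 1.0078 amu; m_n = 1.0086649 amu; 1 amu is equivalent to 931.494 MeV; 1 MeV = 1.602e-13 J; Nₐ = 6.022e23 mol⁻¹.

5.54e+10 kJ/mol

Z = 35, so N = A − Z = 75 − 35 = 40.
Mass of separated nucleons = 35(1.0078) + 40(1.0086649) = 35.2730 + 40.3465960 = 75.6195960 amu
Δm = 75.6195960 − 75.00271 = 0.6168860 amu
E_B = 0.6168860 × 931.494 = 574.626 MeV
Per nucleus in joules: 574.626 MeV × 1.602e-13 J/MeV = 9.2055e-11 J
Per mole: 9.2055e-11 J × 6.022e23 mol⁻¹ = 5.5436e+13 J/mol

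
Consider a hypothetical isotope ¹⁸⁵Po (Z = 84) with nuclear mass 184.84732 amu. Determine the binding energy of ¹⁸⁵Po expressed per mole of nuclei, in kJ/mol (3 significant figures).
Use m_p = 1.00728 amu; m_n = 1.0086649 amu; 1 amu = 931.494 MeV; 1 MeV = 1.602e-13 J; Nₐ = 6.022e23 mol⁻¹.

1.47e+11 kJ/mol

The nucleus contains 84 protons and 185 − 84 = 101 neutrons.
Mass of separated nucleons = 84(1.00728) + 101(1.0086649) = 84.61152 + 101.8751549 = 186.4866749 amu
Δm = 186.4866749 − 184.84732 = 1.6393549 amu
E_B = 1.6393549 × 931.494 = 1527.05 MeV
Per nucleus in joules: 1527.05 MeV × 1.602e-13 J/MeV = 2.4463e-10 J
Per mole: 2.4463e-10 J × 6.022e23 mol⁻¹ = 1.4732e+14 J/mol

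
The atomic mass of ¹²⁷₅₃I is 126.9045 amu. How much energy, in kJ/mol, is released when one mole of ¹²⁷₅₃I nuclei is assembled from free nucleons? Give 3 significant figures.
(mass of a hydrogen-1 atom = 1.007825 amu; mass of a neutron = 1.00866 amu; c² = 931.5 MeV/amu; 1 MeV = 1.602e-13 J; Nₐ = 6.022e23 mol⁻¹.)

The nucleus contains 53 protons and 127 − 53 = 74 neutrons.
Total constituent mass: 53 × 1.007825 + 74 × 1.00866 = 128.055565 amu
Mass defect Δm = 128.055565 − 126.9045 = 1.151065 amu
Binding energy = Δm·c² = 1.151065 × 931.5 MeV/amu = 1072.22 MeV
Per nucleus in joules: 1072.22 MeV × 1.602e-13 J/MeV = 1.7177e-10 J
Per mole: 1.7177e-10 J × 6.022e23 mol⁻¹ = 1.0344e+14 J/mol

1.03e+11 kJ/mol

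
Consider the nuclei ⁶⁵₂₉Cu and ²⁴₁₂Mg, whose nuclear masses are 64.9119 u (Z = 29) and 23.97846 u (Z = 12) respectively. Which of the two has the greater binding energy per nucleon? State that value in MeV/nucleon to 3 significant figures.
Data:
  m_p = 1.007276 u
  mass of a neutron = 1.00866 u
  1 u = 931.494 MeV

⁶⁵₂₉Cu: Σm = 29(1.007276) + 36(1.00866) = 65.522764 u; Δm = 0.610864 u; E_B = 569.02 MeV; E_B/A = 8.754 MeV
²⁴₁₂Mg: Σm = 12(1.007276) + 12(1.00866) = 24.191232 u; Δm = 0.212772 u; E_B = 198.20 MeV; E_B/A = 8.258 MeV
⁶⁵₂₉Cu has the higher binding energy per nucleon, so it is the more tightly bound nucleus.

⁶⁵₂₉Cu; 8.75 MeV/nucleon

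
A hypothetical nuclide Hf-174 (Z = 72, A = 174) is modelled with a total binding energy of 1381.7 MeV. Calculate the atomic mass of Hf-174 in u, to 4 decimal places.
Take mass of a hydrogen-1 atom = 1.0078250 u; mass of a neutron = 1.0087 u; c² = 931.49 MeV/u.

173.9675 u

Mass defect = 1381.7 MeV / (931.49 MeV/u) = 1.483322 u
Constituent mass = 72(1.0078250) + 102(1.0087) = 175.4508000 u
Atomic mass = 175.4508000 − 1.483322 = 173.9674780 u ≈ 173.9675 u (to 4 decimal places)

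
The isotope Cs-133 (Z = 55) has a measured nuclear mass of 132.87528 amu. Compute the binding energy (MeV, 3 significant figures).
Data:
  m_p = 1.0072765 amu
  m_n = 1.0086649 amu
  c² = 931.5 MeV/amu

1120 MeV

Z = 55, so N = A − Z = 133 − 55 = 78.
Mass of separated nucleons = 55(1.0072765) + 78(1.0086649) = 55.4002075 + 78.6758622 = 134.0760697 amu
Δm = 134.0760697 − 132.87528 = 1.2007897 amu
E_B = 1.2007897 × 931.5 = 1118.54 MeV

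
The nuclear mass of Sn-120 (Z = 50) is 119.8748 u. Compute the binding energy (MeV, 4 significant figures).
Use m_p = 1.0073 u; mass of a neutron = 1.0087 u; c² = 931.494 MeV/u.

1024 MeV

The nucleus contains 50 protons and 120 − 50 = 70 neutrons.
Total constituent mass: 50 × 1.0073 + 70 × 1.0087 = 120.9740 u
Δm = 120.9740 − 119.8748 = 1.0992 u
Converting to energy: 1.0992 u × 931.494 MeV/u = 1023.90 MeV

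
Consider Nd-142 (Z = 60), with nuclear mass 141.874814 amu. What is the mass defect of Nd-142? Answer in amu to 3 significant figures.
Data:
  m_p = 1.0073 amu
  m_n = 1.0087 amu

The nucleus contains 60 protons and 142 − 60 = 82 neutrons.
Mass of separated nucleons = 60(1.0073) + 82(1.0087) = 60.4380 + 82.7134 = 143.1514 amu
The mass defect is 143.1514 − 141.874814 = 1.276586 amu.

1.28 amu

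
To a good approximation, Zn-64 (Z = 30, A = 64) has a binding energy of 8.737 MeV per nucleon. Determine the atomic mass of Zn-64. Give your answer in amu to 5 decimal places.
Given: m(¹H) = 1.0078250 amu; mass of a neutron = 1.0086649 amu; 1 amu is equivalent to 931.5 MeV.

63.92907 amu

Total binding energy = 64 × 8.737 = 559.168 MeV
Mass defect = 559.168 MeV / (931.5 MeV/amu) = 0.6002877 amu
Constituent mass = 30(1.0078250) + 34(1.0086649) = 64.5293566 amu
Atomic mass = 64.5293566 − 0.6002877 = 63.9290689 amu ≈ 63.92907 amu (to 5 decimal places)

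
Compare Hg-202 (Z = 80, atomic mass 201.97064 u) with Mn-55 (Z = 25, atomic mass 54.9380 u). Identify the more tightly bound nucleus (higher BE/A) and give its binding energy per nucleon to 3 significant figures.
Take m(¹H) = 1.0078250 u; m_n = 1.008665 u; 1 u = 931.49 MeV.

Hg-202: Σm = 80(1.0078250) + 122(1.008665) = 203.6831300 u; Δm = 1.7124900 u; E_B = 1595.2 MeV; E_B/A = 7.897 MeV
Mn-55: Σm = 25(1.0078250) + 30(1.008665) = 55.4555750 u; Δm = 0.5175750 u; E_B = 482.12 MeV; E_B/A = 8.766 MeV
Mn-55 has the higher binding energy per nucleon, so it is the more tightly bound nucleus.

Mn-55; 8.77 MeV/nucleon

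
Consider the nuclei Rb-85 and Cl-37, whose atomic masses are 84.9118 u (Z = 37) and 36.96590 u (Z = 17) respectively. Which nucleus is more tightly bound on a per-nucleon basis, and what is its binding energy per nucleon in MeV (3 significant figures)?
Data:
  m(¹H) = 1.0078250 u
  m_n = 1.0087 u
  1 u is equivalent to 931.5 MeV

Rb-85: Σm = 37(1.0078250) + 48(1.0087) = 85.7071250 u; Δm = 0.7953250 u; E_B = 740.85 MeV; E_B/A = 8.716 MeV
Cl-37: Σm = 17(1.0078250) + 20(1.0087) = 37.3070250 u; Δm = 0.3411250 u; E_B = 317.76 MeV; E_B/A = 8.588 MeV
Rb-85 has the higher binding energy per nucleon, so it is the more tightly bound nucleus.

Rb-85; 8.72 MeV/nucleon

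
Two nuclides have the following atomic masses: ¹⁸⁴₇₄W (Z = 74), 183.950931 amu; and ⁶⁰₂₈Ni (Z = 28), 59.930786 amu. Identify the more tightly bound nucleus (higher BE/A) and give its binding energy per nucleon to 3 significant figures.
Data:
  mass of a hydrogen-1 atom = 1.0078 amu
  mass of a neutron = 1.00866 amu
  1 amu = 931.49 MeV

¹⁸⁴₇₄W: Σm = 74(1.0078) + 110(1.00866) = 185.52980 amu; Δm = 1.578869 amu; E_B = 1470.7 MeV; E_B/A = 7.993 MeV
⁶⁰₂₈Ni: Σm = 28(1.0078) + 32(1.00866) = 60.49552 amu; Δm = 0.564734 amu; E_B = 526.04 MeV; E_B/A = 8.767 MeV
⁶⁰₂₈Ni has the higher binding energy per nucleon, so it is the more tightly bound nucleus.

⁶⁰₂₈Ni; 8.77 MeV/nucleon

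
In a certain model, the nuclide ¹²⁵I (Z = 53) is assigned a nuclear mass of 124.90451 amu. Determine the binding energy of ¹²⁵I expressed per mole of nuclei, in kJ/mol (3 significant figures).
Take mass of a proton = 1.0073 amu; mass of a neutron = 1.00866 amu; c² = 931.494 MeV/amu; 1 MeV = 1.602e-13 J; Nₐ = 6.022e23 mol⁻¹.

With 53 protons and 72 neutrons (A = 125):
Mass of separated nucleons = 53(1.0073) + 72(1.00866) = 53.3869 + 72.62352 = 126.01042 amu
Mass defect Δm = 126.01042 − 124.90451 = 1.10591 amu
Binding energy = Δm·c² = 1.10591 × 931.494 MeV/amu = 1030.15 MeV
Per nucleus in joules: 1030.15 MeV × 1.602e-13 J/MeV = 1.6503e-10 J
Per mole: 1.6503e-10 J × 6.022e23 mol⁻¹ = 9.9381e+13 J/mol

9.94e+10 kJ/mol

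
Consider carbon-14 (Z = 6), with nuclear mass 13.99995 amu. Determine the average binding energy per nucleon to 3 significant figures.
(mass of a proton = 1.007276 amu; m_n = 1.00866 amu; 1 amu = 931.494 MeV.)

Z = 6, so N = A − Z = 14 − 6 = 8.
Mass of separated nucleons = 6(1.007276) + 8(1.00866) = 6.043656 + 8.06928 = 14.112936 amu
Δm = 14.112936 − 13.99995 = 0.112986 amu
Binding energy = Δm·c² = 0.112986 × 931.494 MeV/amu = 105.246 MeV
Per nucleon: 105.246 / 14 = 7.518 MeV

7.52 MeV/nucleon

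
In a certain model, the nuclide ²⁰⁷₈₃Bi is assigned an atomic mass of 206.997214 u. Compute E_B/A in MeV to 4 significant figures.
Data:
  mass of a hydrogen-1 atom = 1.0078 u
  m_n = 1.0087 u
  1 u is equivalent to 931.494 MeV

The nucleus contains 83 protons and 207 − 83 = 124 neutrons.
Σm = 83·m(¹H) + 124·m_n = 83.6474 + 125.0788 = 208.7262 u
Δm = 208.7262 − 206.997214 = 1.728986 u
Converting to energy: 1.728986 u × 931.494 MeV/u = 1610.54 MeV
BE/A = 1610.54 MeV / 207 = 7.780 MeV/nucleon

7.780 MeV/nucleon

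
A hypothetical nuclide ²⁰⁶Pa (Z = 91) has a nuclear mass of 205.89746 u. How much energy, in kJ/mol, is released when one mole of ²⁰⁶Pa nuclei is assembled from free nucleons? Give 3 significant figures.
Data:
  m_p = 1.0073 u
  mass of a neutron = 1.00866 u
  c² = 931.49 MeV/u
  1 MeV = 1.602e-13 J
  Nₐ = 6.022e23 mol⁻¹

1.58e+11 kJ/mol

Σm = 91·m_p + 115·m_n = 91.6643 + 115.99590 = 207.66020 u
Mass defect Δm = 207.66020 − 205.89746 = 1.76274 u
Converting to energy: 1.76274 u × 931.49 MeV/u = 1641.97 MeV
Per nucleus in joules: 1641.97 MeV × 1.602e-13 J/MeV = 2.6304e-10 J
Per mole: 2.6304e-10 J × 6.022e23 mol⁻¹ = 1.5840e+14 J/mol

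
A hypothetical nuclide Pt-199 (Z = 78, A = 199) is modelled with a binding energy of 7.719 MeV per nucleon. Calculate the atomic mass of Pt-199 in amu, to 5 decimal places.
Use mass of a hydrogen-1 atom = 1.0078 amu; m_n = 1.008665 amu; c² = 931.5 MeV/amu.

199.00782 amu

Total binding energy = 199 × 7.719 = 1536.081 MeV
Mass defect = 1536.081 MeV / (931.5 MeV/amu) = 1.6490403 amu
Constituent mass = 78(1.0078) + 121(1.008665) = 200.656865 amu
Atomic mass = 200.656865 − 1.6490403 = 199.0078247 amu ≈ 199.00782 amu (to 5 decimal places)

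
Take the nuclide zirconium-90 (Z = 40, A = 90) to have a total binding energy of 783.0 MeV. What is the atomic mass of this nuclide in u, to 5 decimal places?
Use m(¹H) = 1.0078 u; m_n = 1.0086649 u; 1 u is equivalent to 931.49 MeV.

Mass defect = 783.0 MeV / (931.49 MeV/u) = 0.8405887 u
Constituent mass = 40(1.0078) + 50(1.0086649) = 90.7452450 u
Atomic mass = 90.7452450 − 0.8405887 = 89.9046563 u ≈ 89.90466 u (to 5 decimal places)

89.90466 u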